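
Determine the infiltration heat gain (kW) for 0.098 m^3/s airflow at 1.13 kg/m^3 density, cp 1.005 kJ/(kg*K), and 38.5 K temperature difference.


Q = V_dot * rho * cp * dT
Q = 0.098 * 1.13 * 1.005 * 38.5
Q = 4.285 kW

4.285


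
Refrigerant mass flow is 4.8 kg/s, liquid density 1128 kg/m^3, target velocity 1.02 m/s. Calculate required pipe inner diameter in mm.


A = m_dot / (rho * v) = 4.8 / (1128 * 1.02) = 0.004171881519 m^2
d = sqrt(4*A/pi) * 1000
d = 72.9 mm

72.9


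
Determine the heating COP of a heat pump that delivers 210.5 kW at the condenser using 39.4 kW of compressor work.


COP_hp = Q_cond / W
COP_hp = 210.5 / 39.4
COP_hp = 5.343

5.343


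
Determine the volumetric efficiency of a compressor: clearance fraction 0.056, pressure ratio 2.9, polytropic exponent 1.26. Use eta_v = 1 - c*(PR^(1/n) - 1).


PR^(1/n) = 2.9^(1/1.26) = 2.32799765
eta_v = 1 - 0.056 * (2.32799765 - 1)
eta_v = 0.9256

0.9256


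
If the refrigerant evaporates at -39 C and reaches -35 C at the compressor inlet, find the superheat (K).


Superheat = T_suction - T_evap
Superheat = -35 - (-39)
Superheat = 4 K

4


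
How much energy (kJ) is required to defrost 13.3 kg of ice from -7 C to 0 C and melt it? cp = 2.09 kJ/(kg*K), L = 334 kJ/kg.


Sensible heat = cp * dT = 2.09 * 7 = 14.63 kJ/kg
Total per kg = 14.63 + 334 = 348.63 kJ/kg
Q = m * total = 13.3 * 348.63
Q = 4636.8 kJ

4636.8


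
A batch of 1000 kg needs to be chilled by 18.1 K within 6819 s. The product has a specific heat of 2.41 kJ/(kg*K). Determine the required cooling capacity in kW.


Q = m * cp * dT / t
Q = 1000 * 2.41 * 18.1 / 6819
Q = 6.397 kW

6.397


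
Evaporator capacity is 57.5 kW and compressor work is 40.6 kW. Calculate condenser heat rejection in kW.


Q_cond = Q_evap + W
Q_cond = 57.5 + 40.6
Q_cond = 98.1 kW

98.1


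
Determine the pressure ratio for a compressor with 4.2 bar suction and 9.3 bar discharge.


PR = P_high / P_low
PR = 9.3 / 4.2
PR = 2.214

2.214


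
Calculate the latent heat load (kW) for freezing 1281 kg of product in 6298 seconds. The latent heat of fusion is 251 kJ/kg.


Q_lat = m * h_fg / t
Q_lat = 1281 * 251 / 6298
Q_lat = 51.05 kW

51.05


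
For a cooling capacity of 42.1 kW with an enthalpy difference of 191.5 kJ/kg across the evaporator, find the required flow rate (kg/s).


m_dot = Q / dh
m_dot = 42.1 / 191.5
m_dot = 0.2198 kg/s

0.2198


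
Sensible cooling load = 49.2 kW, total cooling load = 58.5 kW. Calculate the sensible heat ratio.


SHR = Q_sensible / Q_total
SHR = 49.2 / 58.5
SHR = 0.841

0.841


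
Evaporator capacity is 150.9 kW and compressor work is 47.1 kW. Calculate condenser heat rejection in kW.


Q_cond = Q_evap + W
Q_cond = 150.9 + 47.1
Q_cond = 198.0 kW

198.0


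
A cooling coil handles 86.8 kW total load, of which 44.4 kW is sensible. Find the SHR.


SHR = Q_sensible / Q_total
SHR = 44.4 / 86.8
SHR = 0.512

0.512


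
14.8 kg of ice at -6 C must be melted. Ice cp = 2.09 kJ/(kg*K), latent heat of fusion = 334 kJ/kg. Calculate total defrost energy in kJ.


Sensible heat = cp * dT = 2.09 * 6 = 12.54 kJ/kg
Total per kg = 12.54 + 334 = 346.54 kJ/kg
Q = m * total = 14.8 * 346.54
Q = 5128.8 kJ

5128.8


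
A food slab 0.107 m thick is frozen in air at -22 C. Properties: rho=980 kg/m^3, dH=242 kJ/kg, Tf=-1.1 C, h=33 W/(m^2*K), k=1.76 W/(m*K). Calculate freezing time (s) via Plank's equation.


dT = -1.1 - (-22) = 20.9 K
term1 = a/(2h) = 0.107/(2*33) = 0.001621212121
term2 = a^2/(8k) = 0.107^2/(8*1.76) = 0.0008131392045
t = rho*dH*1000/dT * (term1 + term2)
t = 980*242*1000/20.9 * (0.001621212121 + 0.0008131392045)
t = 27623 s

27623


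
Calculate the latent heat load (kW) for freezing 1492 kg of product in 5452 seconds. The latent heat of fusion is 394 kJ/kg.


Q_lat = m * h_fg / t
Q_lat = 1492 * 394 / 5452
Q_lat = 107.82 kW

107.82


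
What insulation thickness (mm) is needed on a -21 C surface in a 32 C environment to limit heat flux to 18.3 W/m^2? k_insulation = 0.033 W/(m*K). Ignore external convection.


dT = 32 - (-21) = 53 K
thickness = k * dT / q_max * 1000
thickness = 0.033 * 53 / 18.3 * 1000
thickness = 95.6 mm

95.6


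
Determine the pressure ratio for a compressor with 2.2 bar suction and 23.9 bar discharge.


PR = P_high / P_low
PR = 23.9 / 2.2
PR = 10.864

10.864


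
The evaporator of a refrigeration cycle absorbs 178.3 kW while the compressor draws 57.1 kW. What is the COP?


COP = Q_evap / W
COP = 178.3 / 57.1
COP = 3.123

3.123


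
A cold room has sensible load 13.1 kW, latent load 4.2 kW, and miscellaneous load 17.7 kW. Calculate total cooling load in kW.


Q_total = Q_s + Q_l + Q_misc
Q_total = 13.1 + 4.2 + 17.7
Q_total = 35.0 kW

35.0


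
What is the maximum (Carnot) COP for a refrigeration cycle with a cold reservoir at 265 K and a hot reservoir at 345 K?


dT = 345 - 265 = 80 K
COP_carnot = T_cold / dT = 265 / 80
COP_carnot = 3.313

3.313


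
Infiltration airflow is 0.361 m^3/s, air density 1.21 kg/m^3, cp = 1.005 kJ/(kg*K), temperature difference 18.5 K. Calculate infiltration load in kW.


Q = V_dot * rho * cp * dT
Q = 0.361 * 1.21 * 1.005 * 18.5
Q = 8.121 kW

8.121


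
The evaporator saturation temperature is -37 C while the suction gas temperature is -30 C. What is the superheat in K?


Superheat = T_suction - T_evap
Superheat = -30 - (-37)
Superheat = 7 K

7


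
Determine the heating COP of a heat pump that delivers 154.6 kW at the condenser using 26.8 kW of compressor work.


COP_hp = Q_cond / W
COP_hp = 154.6 / 26.8
COP_hp = 5.769

5.769


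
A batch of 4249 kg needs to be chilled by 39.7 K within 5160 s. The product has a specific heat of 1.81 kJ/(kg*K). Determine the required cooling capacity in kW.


Q = m * cp * dT / t
Q = 4249 * 1.81 * 39.7 / 5160
Q = 59.171 kW

59.171


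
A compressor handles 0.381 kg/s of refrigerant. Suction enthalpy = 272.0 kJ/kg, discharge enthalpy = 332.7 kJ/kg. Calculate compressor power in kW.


dh = 332.7 - 272.0 = 60.7 kJ/kg
W = m_dot * dh = 0.381 * 60.7 = 23.13 kW

23.13


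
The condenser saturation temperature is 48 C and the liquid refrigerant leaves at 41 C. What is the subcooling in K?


Subcooling = T_cond - T_liquid
Subcooling = 48 - 41
Subcooling = 7 K

7


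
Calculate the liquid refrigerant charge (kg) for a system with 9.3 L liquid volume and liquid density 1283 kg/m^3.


Charge = V * rho / 1000
Charge = 9.3 * 1283 / 1000
Charge = 11.93 kg

11.93


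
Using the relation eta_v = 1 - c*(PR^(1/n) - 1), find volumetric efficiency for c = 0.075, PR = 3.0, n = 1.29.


PR^(1/n) = 3.0^(1/1.29) = 2.34348101
eta_v = 1 - 0.075 * (2.34348101 - 1)
eta_v = 0.8992

0.8992


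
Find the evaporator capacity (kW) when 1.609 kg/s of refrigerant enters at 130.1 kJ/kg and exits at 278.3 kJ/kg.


dh = 278.3 - 130.1 = 148.2 kJ/kg
Q_evap = m_dot * dh = 1.609 * 148.2
Q_evap = 238.45 kW

238.45


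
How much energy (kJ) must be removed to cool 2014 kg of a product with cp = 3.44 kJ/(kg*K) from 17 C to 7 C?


dT = 17 - (7) = 10 K
Q = m * cp * dT = 2014 * 3.44 * 10
Q = 69282 kJ

69282


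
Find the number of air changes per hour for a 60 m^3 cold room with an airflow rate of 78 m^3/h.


ACH = flow / volume
ACH = 78 / 60
ACH = 1.3

1.3


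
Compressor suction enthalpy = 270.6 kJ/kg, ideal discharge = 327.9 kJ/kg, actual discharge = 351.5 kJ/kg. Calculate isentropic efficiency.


dh_ideal = 327.9 - 270.6 = 57.3 kJ/kg
dh_actual = 351.5 - 270.6 = 80.9 kJ/kg
eta_s = dh_ideal / dh_actual = 57.3 / 80.9
eta_s = 0.7083

0.7083


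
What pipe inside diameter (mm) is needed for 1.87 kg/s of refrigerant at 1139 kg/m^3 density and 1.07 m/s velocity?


A = m_dot / (rho * v) = 1.87 / (1139 * 1.07) = 0.001534384154 m^2
d = sqrt(4*A/pi) * 1000
d = 44.2 mm

44.2


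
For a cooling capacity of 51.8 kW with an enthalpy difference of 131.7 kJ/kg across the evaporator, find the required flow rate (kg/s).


m_dot = Q / dh
m_dot = 51.8 / 131.7
m_dot = 0.3933 kg/s

0.3933


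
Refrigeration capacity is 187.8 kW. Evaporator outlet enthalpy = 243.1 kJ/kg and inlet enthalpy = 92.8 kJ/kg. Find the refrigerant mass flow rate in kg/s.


dh = 243.1 - 92.8 = 150.3 kJ/kg
m_dot = Q / dh = 187.8 / 150.3 = 1.2495 kg/s

1.2495


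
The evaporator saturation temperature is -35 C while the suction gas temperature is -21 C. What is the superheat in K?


Superheat = T_suction - T_evap
Superheat = -21 - (-35)
Superheat = 14 K

14


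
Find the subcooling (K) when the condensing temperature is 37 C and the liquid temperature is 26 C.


Subcooling = T_cond - T_liquid
Subcooling = 37 - 26
Subcooling = 11 K

11


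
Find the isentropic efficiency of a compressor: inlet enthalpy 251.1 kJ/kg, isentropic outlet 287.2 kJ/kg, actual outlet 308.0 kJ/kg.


dh_ideal = 287.2 - 251.1 = 36.1 kJ/kg
dh_actual = 308.0 - 251.1 = 56.9 kJ/kg
eta_s = dh_ideal / dh_actual = 36.1 / 56.9
eta_s = 0.6344

0.6344


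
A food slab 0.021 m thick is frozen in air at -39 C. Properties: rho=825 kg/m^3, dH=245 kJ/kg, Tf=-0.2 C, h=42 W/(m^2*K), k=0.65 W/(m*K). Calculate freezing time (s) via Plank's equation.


dT = -0.2 - (-39) = 38.8 K
term1 = a/(2h) = 0.021/(2*42) = 0.00025
term2 = a^2/(8k) = 0.021^2/(8*0.65) = 0.00008480769231
t = rho*dH*1000/dT * (term1 + term2)
t = 825*245*1000/38.8 * (0.00025 + 0.00008480769231)
t = 1744 s

1744


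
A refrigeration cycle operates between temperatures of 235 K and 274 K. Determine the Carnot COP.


dT = 274 - 235 = 39 K
COP_carnot = T_cold / dT = 235 / 39
COP_carnot = 6.026

6.026


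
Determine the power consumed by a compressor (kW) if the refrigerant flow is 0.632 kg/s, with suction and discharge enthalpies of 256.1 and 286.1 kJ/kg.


dh = 286.1 - 256.1 = 30.0 kJ/kg
W = m_dot * dh = 0.632 * 30.0 = 18.96 kW

18.96


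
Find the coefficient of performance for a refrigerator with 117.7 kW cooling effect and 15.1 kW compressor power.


COP = Q_evap / W
COP = 117.7 / 15.1
COP = 7.795

7.795


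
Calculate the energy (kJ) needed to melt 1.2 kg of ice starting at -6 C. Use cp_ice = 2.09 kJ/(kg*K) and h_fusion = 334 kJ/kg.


Sensible heat = cp * dT = 2.09 * 6 = 12.54 kJ/kg
Total per kg = 12.54 + 334 = 346.54 kJ/kg
Q = m * total = 1.2 * 346.54
Q = 415.8 kJ

415.8


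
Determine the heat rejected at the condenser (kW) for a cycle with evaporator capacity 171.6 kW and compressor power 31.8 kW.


Q_cond = Q_evap + W
Q_cond = 171.6 + 31.8
Q_cond = 203.4 kW

203.4


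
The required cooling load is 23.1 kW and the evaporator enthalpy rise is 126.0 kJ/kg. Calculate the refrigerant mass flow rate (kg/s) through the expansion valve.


m_dot = Q / dh
m_dot = 23.1 / 126.0
m_dot = 0.1833 kg/s

0.1833


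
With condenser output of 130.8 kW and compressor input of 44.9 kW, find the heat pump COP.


COP_hp = Q_cond / W
COP_hp = 130.8 / 44.9
COP_hp = 2.913

2.913


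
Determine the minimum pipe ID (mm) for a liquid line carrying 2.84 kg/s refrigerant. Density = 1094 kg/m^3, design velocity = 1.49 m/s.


A = m_dot / (rho * v) = 2.84 / (1094 * 1.49) = 0.001742267156 m^2
d = sqrt(4*A/pi) * 1000
d = 47.1 mm

47.1


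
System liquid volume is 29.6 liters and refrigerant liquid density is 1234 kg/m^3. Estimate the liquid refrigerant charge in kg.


Charge = V * rho / 1000
Charge = 29.6 * 1234 / 1000
Charge = 36.53 kg

36.53


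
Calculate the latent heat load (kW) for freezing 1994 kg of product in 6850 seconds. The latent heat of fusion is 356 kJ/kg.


Q_lat = m * h_fg / t
Q_lat = 1994 * 356 / 6850
Q_lat = 103.63 kW

103.63


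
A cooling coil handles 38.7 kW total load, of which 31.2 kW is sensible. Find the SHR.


SHR = Q_sensible / Q_total
SHR = 31.2 / 38.7
SHR = 0.806

0.806


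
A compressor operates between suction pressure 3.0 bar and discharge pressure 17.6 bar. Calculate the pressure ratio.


PR = P_high / P_low
PR = 17.6 / 3.0
PR = 5.867

5.867


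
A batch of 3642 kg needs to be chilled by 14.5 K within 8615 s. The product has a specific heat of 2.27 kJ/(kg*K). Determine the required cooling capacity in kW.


Q = m * cp * dT / t
Q = 3642 * 2.27 * 14.5 / 8615
Q = 13.915 kW

13.915


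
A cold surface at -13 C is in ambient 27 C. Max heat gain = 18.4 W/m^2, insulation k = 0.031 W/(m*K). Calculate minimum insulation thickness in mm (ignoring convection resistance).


dT = 27 - (-13) = 40 K
thickness = k * dT / q_max * 1000
thickness = 0.031 * 40 / 18.4 * 1000
thickness = 67.4 mm

67.4


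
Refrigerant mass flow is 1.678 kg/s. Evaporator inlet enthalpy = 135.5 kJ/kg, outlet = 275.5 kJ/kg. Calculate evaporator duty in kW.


dh = 275.5 - 135.5 = 140.0 kJ/kg
Q_evap = m_dot * dh = 1.678 * 140.0
Q_evap = 234.92 kW

234.92


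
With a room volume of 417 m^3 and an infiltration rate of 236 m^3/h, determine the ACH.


ACH = flow / volume
ACH = 236 / 417
ACH = 0.566

0.566


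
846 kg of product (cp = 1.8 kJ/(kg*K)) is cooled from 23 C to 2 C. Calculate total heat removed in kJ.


dT = 23 - (2) = 21 K
Q = m * cp * dT = 846 * 1.8 * 21
Q = 31979 kJ

31979


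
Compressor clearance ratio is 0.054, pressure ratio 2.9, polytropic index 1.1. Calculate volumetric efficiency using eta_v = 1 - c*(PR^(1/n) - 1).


PR^(1/n) = 2.9^(1/1.1) = 2.63246021
eta_v = 1 - 0.054 * (2.63246021 - 1)
eta_v = 0.9118

0.9118


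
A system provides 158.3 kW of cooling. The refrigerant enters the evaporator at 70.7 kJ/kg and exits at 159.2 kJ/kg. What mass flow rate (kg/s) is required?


dh = 159.2 - 70.7 = 88.5 kJ/kg
m_dot = Q / dh = 158.3 / 88.5 = 1.7887 kg/s

1.7887


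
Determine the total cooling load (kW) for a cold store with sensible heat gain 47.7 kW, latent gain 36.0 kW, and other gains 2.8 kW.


Q_total = Q_s + Q_l + Q_misc
Q_total = 47.7 + 36.0 + 2.8
Q_total = 86.5 kW

86.5


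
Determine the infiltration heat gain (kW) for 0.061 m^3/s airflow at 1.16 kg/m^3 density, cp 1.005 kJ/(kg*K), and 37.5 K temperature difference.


Q = V_dot * rho * cp * dT
Q = 0.061 * 1.16 * 1.005 * 37.5
Q = 2.667 kW

2.667


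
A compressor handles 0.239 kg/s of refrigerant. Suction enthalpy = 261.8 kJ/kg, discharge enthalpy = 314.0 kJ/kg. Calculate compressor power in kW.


dh = 314.0 - 261.8 = 52.2 kJ/kg
W = m_dot * dh = 0.239 * 52.2 = 12.48 kW

12.48


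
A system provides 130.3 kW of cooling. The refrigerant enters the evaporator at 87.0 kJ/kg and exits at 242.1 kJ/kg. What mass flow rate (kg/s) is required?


dh = 242.1 - 87.0 = 155.1 kJ/kg
m_dot = Q / dh = 130.3 / 155.1 = 0.8401 kg/s

0.8401


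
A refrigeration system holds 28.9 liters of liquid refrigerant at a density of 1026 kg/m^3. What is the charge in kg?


Charge = V * rho / 1000
Charge = 28.9 * 1026 / 1000
Charge = 29.65 kg

29.65


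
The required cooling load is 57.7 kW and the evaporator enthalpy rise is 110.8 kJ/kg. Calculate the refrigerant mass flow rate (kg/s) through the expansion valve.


m_dot = Q / dh
m_dot = 57.7 / 110.8
m_dot = 0.5208 kg/s

0.5208


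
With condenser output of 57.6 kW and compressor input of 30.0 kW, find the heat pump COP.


COP_hp = Q_cond / W
COP_hp = 57.6 / 30.0
COP_hp = 1.92

1.92


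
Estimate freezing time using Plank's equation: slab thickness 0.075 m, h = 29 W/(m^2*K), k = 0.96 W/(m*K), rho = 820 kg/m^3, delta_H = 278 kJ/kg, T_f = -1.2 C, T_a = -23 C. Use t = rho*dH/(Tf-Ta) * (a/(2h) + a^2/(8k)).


dT = -1.2 - (-23) = 21.8 K
term1 = a/(2h) = 0.075/(2*29) = 0.001293103448
term2 = a^2/(8k) = 0.075^2/(8*0.96) = 0.000732421875
t = rho*dH*1000/dT * (term1 + term2)
t = 820*278*1000/21.8 * (0.001293103448 + 0.000732421875)
t = 21181 s

21181


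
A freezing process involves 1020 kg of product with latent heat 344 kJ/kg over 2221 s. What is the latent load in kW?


Q_lat = m * h_fg / t
Q_lat = 1020 * 344 / 2221
Q_lat = 157.98 kW

157.98


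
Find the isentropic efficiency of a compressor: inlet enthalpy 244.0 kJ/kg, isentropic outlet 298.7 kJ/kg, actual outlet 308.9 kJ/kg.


dh_ideal = 298.7 - 244.0 = 54.7 kJ/kg
dh_actual = 308.9 - 244.0 = 64.9 kJ/kg
eta_s = dh_ideal / dh_actual = 54.7 / 64.9
eta_s = 0.8428

0.8428


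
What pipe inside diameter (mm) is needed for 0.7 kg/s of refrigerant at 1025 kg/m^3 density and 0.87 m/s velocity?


A = m_dot / (rho * v) = 0.7 / (1025 * 0.87) = 0.000784973367 m^2
d = sqrt(4*A/pi) * 1000
d = 31.6 mm

31.6


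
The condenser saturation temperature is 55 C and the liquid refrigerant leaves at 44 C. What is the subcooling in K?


Subcooling = T_cond - T_liquid
Subcooling = 55 - 44
Subcooling = 11 K

11


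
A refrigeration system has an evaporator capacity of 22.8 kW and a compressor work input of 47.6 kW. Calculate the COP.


COP = Q_evap / W
COP = 22.8 / 47.6
COP = 0.479

0.479


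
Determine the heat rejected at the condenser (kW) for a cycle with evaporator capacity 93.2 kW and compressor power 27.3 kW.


Q_cond = Q_evap + W
Q_cond = 93.2 + 27.3
Q_cond = 120.5 kW

120.5


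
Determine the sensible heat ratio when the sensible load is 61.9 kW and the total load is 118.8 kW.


SHR = Q_sensible / Q_total
SHR = 61.9 / 118.8
SHR = 0.521

0.521


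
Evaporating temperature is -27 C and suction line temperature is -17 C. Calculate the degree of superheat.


Superheat = T_suction - T_evap
Superheat = -17 - (-27)
Superheat = 10 K

10


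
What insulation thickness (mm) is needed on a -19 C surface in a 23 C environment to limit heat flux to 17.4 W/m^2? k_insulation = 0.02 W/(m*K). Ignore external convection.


dT = 23 - (-19) = 42 K
thickness = k * dT / q_max * 1000
thickness = 0.02 * 42 / 17.4 * 1000
thickness = 48.3 mm

48.3


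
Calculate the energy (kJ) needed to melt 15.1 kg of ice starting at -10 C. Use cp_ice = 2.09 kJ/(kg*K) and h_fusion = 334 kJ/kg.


Sensible heat = cp * dT = 2.09 * 10 = 20.9 kJ/kg
Total per kg = 20.9 + 334 = 354.9 kJ/kg
Q = m * total = 15.1 * 354.9
Q = 5359.0 kJ

5359.0


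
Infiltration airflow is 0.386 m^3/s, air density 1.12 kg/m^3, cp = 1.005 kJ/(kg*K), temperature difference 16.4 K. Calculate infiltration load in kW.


Q = V_dot * rho * cp * dT
Q = 0.386 * 1.12 * 1.005 * 16.4
Q = 7.125 kW

7.125


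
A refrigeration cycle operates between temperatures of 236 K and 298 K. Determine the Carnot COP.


dT = 298 - 236 = 62 K
COP_carnot = T_cold / dT = 236 / 62
COP_carnot = 3.806

3.806


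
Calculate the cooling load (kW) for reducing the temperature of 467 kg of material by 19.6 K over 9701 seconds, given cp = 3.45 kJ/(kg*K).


Q = m * cp * dT / t
Q = 467 * 3.45 * 19.6 / 9701
Q = 3.255 kW

3.255


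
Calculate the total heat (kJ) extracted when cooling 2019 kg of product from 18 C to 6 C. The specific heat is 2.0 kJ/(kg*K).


dT = 18 - (6) = 12 K
Q = m * cp * dT = 2019 * 2.0 * 12
Q = 48456 kJ

48456


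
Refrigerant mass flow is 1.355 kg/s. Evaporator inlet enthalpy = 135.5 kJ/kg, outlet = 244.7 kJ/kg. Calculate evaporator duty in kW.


dh = 244.7 - 135.5 = 109.2 kJ/kg
Q_evap = m_dot * dh = 1.355 * 109.2
Q_evap = 147.97 kW

147.97


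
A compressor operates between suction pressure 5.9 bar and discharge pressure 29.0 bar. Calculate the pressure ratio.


PR = P_high / P_low
PR = 29.0 / 5.9
PR = 4.915

4.915


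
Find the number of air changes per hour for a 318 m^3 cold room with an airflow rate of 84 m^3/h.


ACH = flow / volume
ACH = 84 / 318
ACH = 0.264

0.264


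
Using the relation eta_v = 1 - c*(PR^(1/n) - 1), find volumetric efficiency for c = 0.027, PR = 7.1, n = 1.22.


PR^(1/n) = 7.1^(1/1.22) = 4.9860054
eta_v = 1 - 0.027 * (4.9860054 - 1)
eta_v = 0.8924

0.8924


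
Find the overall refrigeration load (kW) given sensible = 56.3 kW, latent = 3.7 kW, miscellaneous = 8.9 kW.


Q_total = Q_s + Q_l + Q_misc
Q_total = 56.3 + 3.7 + 8.9
Q_total = 68.9 kW

68.9


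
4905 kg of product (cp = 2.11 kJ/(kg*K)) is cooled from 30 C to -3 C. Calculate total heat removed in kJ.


dT = 30 - (-3) = 33 K
Q = m * cp * dT = 4905 * 2.11 * 33
Q = 341535 kJ

341535


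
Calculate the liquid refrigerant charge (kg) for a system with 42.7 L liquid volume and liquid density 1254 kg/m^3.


Charge = V * rho / 1000
Charge = 42.7 * 1254 / 1000
Charge = 53.55 kg

53.55


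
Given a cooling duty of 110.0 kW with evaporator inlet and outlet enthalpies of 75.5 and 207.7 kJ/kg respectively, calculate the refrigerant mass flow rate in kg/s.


dh = 207.7 - 75.5 = 132.2 kJ/kg
m_dot = Q / dh = 110.0 / 132.2 = 0.8321 kg/s

0.8321


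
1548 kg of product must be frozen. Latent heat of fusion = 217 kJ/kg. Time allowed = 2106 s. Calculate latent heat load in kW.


Q_lat = m * h_fg / t
Q_lat = 1548 * 217 / 2106
Q_lat = 159.5 kW

159.5


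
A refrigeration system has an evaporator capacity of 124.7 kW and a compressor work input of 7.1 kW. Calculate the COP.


COP = Q_evap / W
COP = 124.7 / 7.1
COP = 17.563

17.563


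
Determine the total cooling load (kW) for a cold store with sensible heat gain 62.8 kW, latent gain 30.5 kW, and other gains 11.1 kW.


Q_total = Q_s + Q_l + Q_misc
Q_total = 62.8 + 30.5 + 11.1
Q_total = 104.4 kW

104.4


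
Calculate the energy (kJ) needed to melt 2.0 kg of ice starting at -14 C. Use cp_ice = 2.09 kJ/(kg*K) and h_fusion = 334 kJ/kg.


Sensible heat = cp * dT = 2.09 * 14 = 29.26 kJ/kg
Total per kg = 29.26 + 334 = 363.26 kJ/kg
Q = m * total = 2.0 * 363.26
Q = 726.5 kJ

726.5


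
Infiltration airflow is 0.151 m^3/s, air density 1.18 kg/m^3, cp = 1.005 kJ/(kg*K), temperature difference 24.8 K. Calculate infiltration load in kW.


Q = V_dot * rho * cp * dT
Q = 0.151 * 1.18 * 1.005 * 24.8
Q = 4.441 kW

4.441


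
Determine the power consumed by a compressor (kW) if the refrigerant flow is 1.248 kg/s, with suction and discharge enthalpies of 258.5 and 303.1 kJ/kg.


dh = 303.1 - 258.5 = 44.6 kJ/kg
W = m_dot * dh = 1.248 * 44.6 = 55.66 kW

55.66


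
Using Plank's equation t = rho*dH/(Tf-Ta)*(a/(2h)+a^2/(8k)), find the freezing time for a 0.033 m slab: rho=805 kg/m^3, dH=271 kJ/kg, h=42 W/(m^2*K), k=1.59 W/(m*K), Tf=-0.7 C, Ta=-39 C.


dT = -0.7 - (-39) = 38.3 K
term1 = a/(2h) = 0.033/(2*42) = 0.0003928571429
term2 = a^2/(8k) = 0.033^2/(8*1.59) = 0.00008561320755
t = rho*dH*1000/dT * (term1 + term2)
t = 805*271*1000/38.3 * (0.0003928571429 + 0.00008561320755)
t = 2725 s

2725


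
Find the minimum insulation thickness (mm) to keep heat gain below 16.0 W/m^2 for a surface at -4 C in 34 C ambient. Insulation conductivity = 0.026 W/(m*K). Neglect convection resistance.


dT = 34 - (-4) = 38 K
thickness = k * dT / q_max * 1000
thickness = 0.026 * 38 / 16.0 * 1000
thickness = 61.8 mm

61.8


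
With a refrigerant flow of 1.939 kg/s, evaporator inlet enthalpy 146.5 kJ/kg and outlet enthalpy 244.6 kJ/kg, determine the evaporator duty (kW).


dh = 244.6 - 146.5 = 98.1 kJ/kg
Q_evap = m_dot * dh = 1.939 * 98.1
Q_evap = 190.22 kW

190.22


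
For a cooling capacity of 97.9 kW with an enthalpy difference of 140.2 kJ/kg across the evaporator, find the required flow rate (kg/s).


m_dot = Q / dh
m_dot = 97.9 / 140.2
m_dot = 0.6983 kg/s

0.6983


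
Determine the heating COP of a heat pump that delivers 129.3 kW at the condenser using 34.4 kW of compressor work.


COP_hp = Q_cond / W
COP_hp = 129.3 / 34.4
COP_hp = 3.759

3.759


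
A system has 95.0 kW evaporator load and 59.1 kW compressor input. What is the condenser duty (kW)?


Q_cond = Q_evap + W
Q_cond = 95.0 + 59.1
Q_cond = 154.1 kW

154.1


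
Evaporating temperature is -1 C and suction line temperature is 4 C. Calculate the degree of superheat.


Superheat = T_suction - T_evap
Superheat = 4 - (-1)
Superheat = 5 K

5


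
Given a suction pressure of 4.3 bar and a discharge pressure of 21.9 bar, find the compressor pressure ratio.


PR = P_high / P_low
PR = 21.9 / 4.3
PR = 5.093

5.093


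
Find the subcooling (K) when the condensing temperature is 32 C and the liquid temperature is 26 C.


Subcooling = T_cond - T_liquid
Subcooling = 32 - 26
Subcooling = 6 K

6


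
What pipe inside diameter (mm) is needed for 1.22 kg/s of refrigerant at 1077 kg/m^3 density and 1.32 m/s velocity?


A = m_dot / (rho * v) = 1.22 / (1077 * 1.32) = 0.0008581638108 m^2
d = sqrt(4*A/pi) * 1000
d = 33.1 mm

33.1


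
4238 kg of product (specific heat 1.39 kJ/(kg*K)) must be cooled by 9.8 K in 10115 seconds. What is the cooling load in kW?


Q = m * cp * dT / t
Q = 4238 * 1.39 * 9.8 / 10115
Q = 5.707 kW

5.707


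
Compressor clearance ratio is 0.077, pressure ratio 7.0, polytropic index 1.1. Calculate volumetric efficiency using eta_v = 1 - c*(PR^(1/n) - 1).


PR^(1/n) = 7.0^(1/1.1) = 5.86503956
eta_v = 1 - 0.077 * (5.86503956 - 1)
eta_v = 0.6254

0.6254


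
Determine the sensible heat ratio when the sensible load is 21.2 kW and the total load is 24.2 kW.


SHR = Q_sensible / Q_total
SHR = 21.2 / 24.2
SHR = 0.876

0.876


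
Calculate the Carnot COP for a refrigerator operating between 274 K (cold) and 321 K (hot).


dT = 321 - 274 = 47 K
COP_carnot = T_cold / dT = 274 / 47
COP_carnot = 5.83

5.83


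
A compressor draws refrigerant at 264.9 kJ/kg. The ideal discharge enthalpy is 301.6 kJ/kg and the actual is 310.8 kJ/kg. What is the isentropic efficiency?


dh_ideal = 301.6 - 264.9 = 36.7 kJ/kg
dh_actual = 310.8 - 264.9 = 45.9 kJ/kg
eta_s = dh_ideal / dh_actual = 36.7 / 45.9
eta_s = 0.7996

0.7996


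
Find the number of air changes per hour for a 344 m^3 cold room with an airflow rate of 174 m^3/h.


ACH = flow / volume
ACH = 174 / 344
ACH = 0.506

0.506


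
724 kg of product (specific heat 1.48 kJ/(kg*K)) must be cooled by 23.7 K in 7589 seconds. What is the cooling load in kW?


Q = m * cp * dT / t
Q = 724 * 1.48 * 23.7 / 7589
Q = 3.346 kW

3.346


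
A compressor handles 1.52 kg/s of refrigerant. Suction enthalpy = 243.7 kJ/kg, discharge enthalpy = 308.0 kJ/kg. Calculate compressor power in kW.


dh = 308.0 - 243.7 = 64.3 kJ/kg
W = m_dot * dh = 1.52 * 64.3 = 97.74 kW

97.74


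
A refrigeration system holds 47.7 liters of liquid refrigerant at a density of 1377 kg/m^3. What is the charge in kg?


Charge = V * rho / 1000
Charge = 47.7 * 1377 / 1000
Charge = 65.68 kg

65.68


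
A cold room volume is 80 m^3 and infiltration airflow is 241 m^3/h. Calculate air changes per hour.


ACH = flow / volume
ACH = 241 / 80
ACH = 3.013

3.013


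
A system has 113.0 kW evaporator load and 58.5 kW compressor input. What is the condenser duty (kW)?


Q_cond = Q_evap + W
Q_cond = 113.0 + 58.5
Q_cond = 171.5 kW

171.5


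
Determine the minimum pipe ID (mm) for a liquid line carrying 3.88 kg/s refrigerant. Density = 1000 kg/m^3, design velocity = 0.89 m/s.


A = m_dot / (rho * v) = 3.88 / (1000 * 0.89) = 0.004359550562 m^2
d = sqrt(4*A/pi) * 1000
d = 74.5 mm

74.5


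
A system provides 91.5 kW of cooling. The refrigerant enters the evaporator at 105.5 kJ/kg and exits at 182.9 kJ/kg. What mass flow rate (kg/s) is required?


dh = 182.9 - 105.5 = 77.4 kJ/kg
m_dot = Q / dh = 91.5 / 77.4 = 1.1822 kg/s

1.1822


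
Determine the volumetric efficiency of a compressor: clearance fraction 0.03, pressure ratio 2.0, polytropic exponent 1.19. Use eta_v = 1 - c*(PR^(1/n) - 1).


PR^(1/n) = 2.0^(1/1.19) = 1.79046726
eta_v = 1 - 0.03 * (1.79046726 - 1)
eta_v = 0.9763

0.9763


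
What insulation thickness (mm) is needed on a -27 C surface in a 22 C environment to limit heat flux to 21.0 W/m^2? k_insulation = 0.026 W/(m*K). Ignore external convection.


dT = 22 - (-27) = 49 K
thickness = k * dT / q_max * 1000
thickness = 0.026 * 49 / 21.0 * 1000
thickness = 60.7 mm

60.7


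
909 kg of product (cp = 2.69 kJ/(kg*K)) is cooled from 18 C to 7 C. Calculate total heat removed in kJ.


dT = 18 - (7) = 11 K
Q = m * cp * dT = 909 * 2.69 * 11
Q = 26897 kJ

26897


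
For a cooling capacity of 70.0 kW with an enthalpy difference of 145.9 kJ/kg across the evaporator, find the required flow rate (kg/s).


m_dot = Q / dh
m_dot = 70.0 / 145.9
m_dot = 0.4798 kg/s

0.4798


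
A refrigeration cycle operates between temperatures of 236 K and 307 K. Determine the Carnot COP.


dT = 307 - 236 = 71 K
COP_carnot = T_cold / dT = 236 / 71
COP_carnot = 3.324

3.324


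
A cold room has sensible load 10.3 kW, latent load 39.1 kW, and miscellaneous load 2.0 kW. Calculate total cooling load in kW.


Q_total = Q_s + Q_l + Q_misc
Q_total = 10.3 + 39.1 + 2.0
Q_total = 51.4 kW

51.4


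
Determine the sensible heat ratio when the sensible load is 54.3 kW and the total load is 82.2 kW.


SHR = Q_sensible / Q_total
SHR = 54.3 / 82.2
SHR = 0.661

0.661


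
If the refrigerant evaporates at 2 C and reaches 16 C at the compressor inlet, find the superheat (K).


Superheat = T_suction - T_evap
Superheat = 16 - (2)
Superheat = 14 K

14


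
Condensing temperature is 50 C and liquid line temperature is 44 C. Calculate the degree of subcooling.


Subcooling = T_cond - T_liquid
Subcooling = 50 - 44
Subcooling = 6 K

6


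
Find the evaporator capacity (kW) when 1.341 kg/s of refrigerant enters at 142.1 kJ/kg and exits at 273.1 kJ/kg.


dh = 273.1 - 142.1 = 131.0 kJ/kg
Q_evap = m_dot * dh = 1.341 * 131.0
Q_evap = 175.67 kW

175.67


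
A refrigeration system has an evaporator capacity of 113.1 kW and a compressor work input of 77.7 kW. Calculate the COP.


COP = Q_evap / W
COP = 113.1 / 77.7
COP = 1.456

1.456


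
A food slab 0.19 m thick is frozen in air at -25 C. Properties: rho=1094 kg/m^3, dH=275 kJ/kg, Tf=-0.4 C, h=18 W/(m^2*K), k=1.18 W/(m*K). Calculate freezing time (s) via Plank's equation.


dT = -0.4 - (-25) = 24.6 K
term1 = a/(2h) = 0.19/(2*18) = 0.005277777778
term2 = a^2/(8k) = 0.19^2/(8*1.18) = 0.003824152542
t = rho*dH*1000/dT * (term1 + term2)
t = 1094*275*1000/24.6 * (0.005277777778 + 0.003824152542)
t = 111314 s

111314


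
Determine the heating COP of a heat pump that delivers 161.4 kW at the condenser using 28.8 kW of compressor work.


COP_hp = Q_cond / W
COP_hp = 161.4 / 28.8
COP_hp = 5.604

5.604


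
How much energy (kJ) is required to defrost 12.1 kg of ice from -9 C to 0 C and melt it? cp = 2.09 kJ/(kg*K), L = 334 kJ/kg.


Sensible heat = cp * dT = 2.09 * 9 = 18.81 kJ/kg
Total per kg = 18.81 + 334 = 352.81 kJ/kg
Q = m * total = 12.1 * 352.81
Q = 4269.0 kJ

4269.0


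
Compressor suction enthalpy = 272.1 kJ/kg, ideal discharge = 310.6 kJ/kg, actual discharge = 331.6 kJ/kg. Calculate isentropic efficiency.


dh_ideal = 310.6 - 272.1 = 38.5 kJ/kg
dh_actual = 331.6 - 272.1 = 59.5 kJ/kg
eta_s = dh_ideal / dh_actual = 38.5 / 59.5
eta_s = 0.6471

0.6471


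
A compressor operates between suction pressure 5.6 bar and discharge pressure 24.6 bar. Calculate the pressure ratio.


PR = P_high / P_low
PR = 24.6 / 5.6
PR = 4.393

4.393


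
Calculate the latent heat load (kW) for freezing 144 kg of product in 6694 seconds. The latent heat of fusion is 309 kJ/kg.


Q_lat = m * h_fg / t
Q_lat = 144 * 309 / 6694
Q_lat = 6.65 kW

6.65


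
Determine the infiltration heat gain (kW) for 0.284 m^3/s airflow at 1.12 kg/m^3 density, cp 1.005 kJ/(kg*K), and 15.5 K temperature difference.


Q = V_dot * rho * cp * dT
Q = 0.284 * 1.12 * 1.005 * 15.5
Q = 4.955 kW

4.955


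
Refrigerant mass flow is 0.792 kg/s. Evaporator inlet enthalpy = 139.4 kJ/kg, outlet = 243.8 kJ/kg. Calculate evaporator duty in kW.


dh = 243.8 - 139.4 = 104.4 kJ/kg
Q_evap = m_dot * dh = 0.792 * 104.4
Q_evap = 82.68 kW

82.68


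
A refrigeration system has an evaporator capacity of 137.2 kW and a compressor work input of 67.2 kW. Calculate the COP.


COP = Q_evap / W
COP = 137.2 / 67.2
COP = 2.042

2.042


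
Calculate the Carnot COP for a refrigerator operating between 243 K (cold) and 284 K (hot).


dT = 284 - 243 = 41 K
COP_carnot = T_cold / dT = 243 / 41
COP_carnot = 5.927

5.927


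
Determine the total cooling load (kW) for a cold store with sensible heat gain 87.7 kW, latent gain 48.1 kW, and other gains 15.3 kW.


Q_total = Q_s + Q_l + Q_misc
Q_total = 87.7 + 48.1 + 15.3
Q_total = 151.1 kW

151.1


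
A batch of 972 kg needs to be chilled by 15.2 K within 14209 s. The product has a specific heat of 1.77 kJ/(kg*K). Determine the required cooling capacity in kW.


Q = m * cp * dT / t
Q = 972 * 1.77 * 15.2 / 14209
Q = 1.84 kW

1.84


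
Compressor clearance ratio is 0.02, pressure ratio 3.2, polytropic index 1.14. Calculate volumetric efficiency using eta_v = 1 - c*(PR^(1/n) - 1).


PR^(1/n) = 3.2^(1/1.14) = 2.77404828
eta_v = 1 - 0.02 * (2.77404828 - 1)
eta_v = 0.9645

0.9645


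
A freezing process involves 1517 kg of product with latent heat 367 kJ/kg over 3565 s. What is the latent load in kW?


Q_lat = m * h_fg / t
Q_lat = 1517 * 367 / 3565
Q_lat = 156.17 kW

156.17


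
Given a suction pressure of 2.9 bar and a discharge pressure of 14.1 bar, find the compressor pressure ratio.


PR = P_high / P_low
PR = 14.1 / 2.9
PR = 4.862

4.862


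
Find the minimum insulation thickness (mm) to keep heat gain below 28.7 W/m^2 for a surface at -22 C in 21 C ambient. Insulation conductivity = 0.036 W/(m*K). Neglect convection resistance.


dT = 21 - (-22) = 43 K
thickness = k * dT / q_max * 1000
thickness = 0.036 * 43 / 28.7 * 1000
thickness = 53.9 mm

53.9


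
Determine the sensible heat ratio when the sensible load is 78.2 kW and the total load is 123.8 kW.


SHR = Q_sensible / Q_total
SHR = 78.2 / 123.8
SHR = 0.632

0.632


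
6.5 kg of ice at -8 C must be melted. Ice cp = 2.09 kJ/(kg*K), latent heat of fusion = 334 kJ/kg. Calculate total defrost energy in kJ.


Sensible heat = cp * dT = 2.09 * 8 = 16.72 kJ/kg
Total per kg = 16.72 + 334 = 350.72 kJ/kg
Q = m * total = 6.5 * 350.72
Q = 2279.7 kJ

2279.7


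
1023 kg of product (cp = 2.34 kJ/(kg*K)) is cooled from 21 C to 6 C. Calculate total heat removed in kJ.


dT = 21 - (6) = 15 K
Q = m * cp * dT = 1023 * 2.34 * 15
Q = 35907 kJ

35907


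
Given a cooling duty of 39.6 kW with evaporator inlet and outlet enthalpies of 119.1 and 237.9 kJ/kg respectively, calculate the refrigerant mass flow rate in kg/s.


dh = 237.9 - 119.1 = 118.8 kJ/kg
m_dot = Q / dh = 39.6 / 118.8 = 0.3333 kg/s

0.3333


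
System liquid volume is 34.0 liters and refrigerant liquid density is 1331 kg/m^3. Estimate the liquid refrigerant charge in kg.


Charge = V * rho / 1000
Charge = 34.0 * 1331 / 1000
Charge = 45.25 kg

45.25


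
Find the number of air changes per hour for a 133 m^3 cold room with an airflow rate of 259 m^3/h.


ACH = flow / volume
ACH = 259 / 133
ACH = 1.947

1.947


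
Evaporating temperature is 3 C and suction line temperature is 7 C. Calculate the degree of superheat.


Superheat = T_suction - T_evap
Superheat = 7 - (3)
Superheat = 4 K

4


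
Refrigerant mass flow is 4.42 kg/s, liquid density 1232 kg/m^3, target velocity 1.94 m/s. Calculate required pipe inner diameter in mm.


A = m_dot / (rho * v) = 4.42 / (1232 * 1.94) = 0.001849310483 m^2
d = sqrt(4*A/pi) * 1000
d = 48.5 mm

48.5


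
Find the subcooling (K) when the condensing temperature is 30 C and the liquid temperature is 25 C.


Subcooling = T_cond - T_liquid
Subcooling = 30 - 25
Subcooling = 5 K

5


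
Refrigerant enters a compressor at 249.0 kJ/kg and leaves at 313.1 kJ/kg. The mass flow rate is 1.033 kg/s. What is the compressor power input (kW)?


dh = 313.1 - 249.0 = 64.1 kJ/kg
W = m_dot * dh = 1.033 * 64.1 = 66.22 kW

66.22


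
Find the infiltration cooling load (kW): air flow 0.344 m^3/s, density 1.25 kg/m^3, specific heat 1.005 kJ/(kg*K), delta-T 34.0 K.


Q = V_dot * rho * cp * dT
Q = 0.344 * 1.25 * 1.005 * 34.0
Q = 14.693 kW

14.693


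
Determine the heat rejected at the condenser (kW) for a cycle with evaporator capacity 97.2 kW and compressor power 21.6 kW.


Q_cond = Q_evap + W
Q_cond = 97.2 + 21.6
Q_cond = 118.8 kW

118.8


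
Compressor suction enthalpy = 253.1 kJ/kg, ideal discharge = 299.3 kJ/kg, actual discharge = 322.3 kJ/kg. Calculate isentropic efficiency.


dh_ideal = 299.3 - 253.1 = 46.2 kJ/kg
dh_actual = 322.3 - 253.1 = 69.2 kJ/kg
eta_s = dh_ideal / dh_actual = 46.2 / 69.2
eta_s = 0.6676

0.6676


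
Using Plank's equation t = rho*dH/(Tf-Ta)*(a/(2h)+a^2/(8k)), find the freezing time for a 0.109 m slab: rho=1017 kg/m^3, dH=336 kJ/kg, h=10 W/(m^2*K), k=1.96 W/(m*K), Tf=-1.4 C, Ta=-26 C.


dT = -1.4 - (-26) = 24.6 K
term1 = a/(2h) = 0.109/(2*10) = 0.00545
term2 = a^2/(8k) = 0.109^2/(8*1.96) = 0.0007577168367
t = rho*dH*1000/dT * (term1 + term2)
t = 1017*336*1000/24.6 * (0.00545 + 0.0007577168367)
t = 86230 s

86230


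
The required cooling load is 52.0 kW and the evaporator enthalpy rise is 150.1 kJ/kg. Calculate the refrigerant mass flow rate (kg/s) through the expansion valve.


m_dot = Q / dh
m_dot = 52.0 / 150.1
m_dot = 0.3464 kg/s

0.3464


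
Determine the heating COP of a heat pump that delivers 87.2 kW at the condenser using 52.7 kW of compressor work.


COP_hp = Q_cond / W
COP_hp = 87.2 / 52.7
COP_hp = 1.655

1.655


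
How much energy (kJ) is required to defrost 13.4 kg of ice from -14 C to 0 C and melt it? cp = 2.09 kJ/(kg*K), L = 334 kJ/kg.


Sensible heat = cp * dT = 2.09 * 14 = 29.26 kJ/kg
Total per kg = 29.26 + 334 = 363.26 kJ/kg
Q = m * total = 13.4 * 363.26
Q = 4867.7 kJ

4867.7


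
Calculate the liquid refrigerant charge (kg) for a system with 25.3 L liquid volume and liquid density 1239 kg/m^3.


Charge = V * rho / 1000
Charge = 25.3 * 1239 / 1000
Charge = 31.35 kg

31.35


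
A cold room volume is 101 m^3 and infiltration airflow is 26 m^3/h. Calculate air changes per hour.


ACH = flow / volume
ACH = 26 / 101
ACH = 0.257

0.257


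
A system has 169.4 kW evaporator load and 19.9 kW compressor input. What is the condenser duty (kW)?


Q_cond = Q_evap + W
Q_cond = 169.4 + 19.9
Q_cond = 189.3 kW

189.3


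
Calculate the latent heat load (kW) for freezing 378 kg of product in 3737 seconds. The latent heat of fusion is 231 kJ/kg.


Q_lat = m * h_fg / t
Q_lat = 378 * 231 / 3737
Q_lat = 23.37 kW

23.37


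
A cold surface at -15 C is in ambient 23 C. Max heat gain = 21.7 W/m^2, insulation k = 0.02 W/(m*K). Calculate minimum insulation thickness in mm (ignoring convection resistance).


dT = 23 - (-15) = 38 K
thickness = k * dT / q_max * 1000
thickness = 0.02 * 38 / 21.7 * 1000
thickness = 35.0 mm

35.0


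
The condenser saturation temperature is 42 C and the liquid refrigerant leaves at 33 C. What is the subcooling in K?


Subcooling = T_cond - T_liquid
Subcooling = 42 - 33
Subcooling = 9 K

9


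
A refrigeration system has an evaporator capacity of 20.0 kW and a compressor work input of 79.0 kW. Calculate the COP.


COP = Q_evap / W
COP = 20.0 / 79.0
COP = 0.253

0.253


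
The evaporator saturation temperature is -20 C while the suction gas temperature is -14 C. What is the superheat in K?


Superheat = T_suction - T_evap
Superheat = -14 - (-20)
Superheat = 6 K

6


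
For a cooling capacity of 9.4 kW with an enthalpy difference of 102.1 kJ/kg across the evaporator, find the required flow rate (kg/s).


m_dot = Q / dh
m_dot = 9.4 / 102.1
m_dot = 0.0921 kg/s

0.0921


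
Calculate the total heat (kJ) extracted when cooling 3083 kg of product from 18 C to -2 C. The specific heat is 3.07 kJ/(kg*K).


dT = 18 - (-2) = 20 K
Q = m * cp * dT = 3083 * 3.07 * 20
Q = 189296 kJ

189296


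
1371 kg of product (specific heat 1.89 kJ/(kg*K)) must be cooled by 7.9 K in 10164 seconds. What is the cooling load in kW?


Q = m * cp * dT / t
Q = 1371 * 1.89 * 7.9 / 10164
Q = 2.014 kW

2.014


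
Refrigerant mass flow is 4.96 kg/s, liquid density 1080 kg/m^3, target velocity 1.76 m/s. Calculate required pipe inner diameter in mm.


A = m_dot / (rho * v) = 4.96 / (1080 * 1.76) = 0.002609427609 m^2
d = sqrt(4*A/pi) * 1000
d = 57.6 mm

57.6
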